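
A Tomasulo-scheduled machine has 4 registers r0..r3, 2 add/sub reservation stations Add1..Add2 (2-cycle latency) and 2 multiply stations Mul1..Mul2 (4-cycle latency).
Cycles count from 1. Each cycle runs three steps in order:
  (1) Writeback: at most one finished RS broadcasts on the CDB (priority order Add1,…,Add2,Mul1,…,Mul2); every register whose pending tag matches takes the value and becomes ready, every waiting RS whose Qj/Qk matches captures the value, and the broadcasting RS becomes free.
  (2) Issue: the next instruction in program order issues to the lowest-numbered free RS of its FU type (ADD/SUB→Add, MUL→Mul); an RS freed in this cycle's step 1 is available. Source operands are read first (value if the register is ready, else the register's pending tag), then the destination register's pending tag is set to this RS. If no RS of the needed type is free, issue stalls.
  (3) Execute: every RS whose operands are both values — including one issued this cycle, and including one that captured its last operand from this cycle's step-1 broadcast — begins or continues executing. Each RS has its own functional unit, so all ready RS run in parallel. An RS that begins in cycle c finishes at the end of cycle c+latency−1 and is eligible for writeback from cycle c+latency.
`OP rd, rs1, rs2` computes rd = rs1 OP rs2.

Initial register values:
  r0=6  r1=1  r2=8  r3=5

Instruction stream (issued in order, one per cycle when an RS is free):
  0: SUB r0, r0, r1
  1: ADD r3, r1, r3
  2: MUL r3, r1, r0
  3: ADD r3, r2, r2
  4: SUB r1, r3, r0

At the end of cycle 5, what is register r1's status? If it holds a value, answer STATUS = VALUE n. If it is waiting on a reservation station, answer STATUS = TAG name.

STATUS = TAG Add2

cycle 1: issue SUB r0<-Add1 // r0:Add1,r1:1,r2:8,r3:5
cycle 2: issue ADD r3<-Add2 // r0:Add1,r1:1,r2:8,r3:Add2
cycle 3: CDB Add1=5; issue MUL r3<-Mul1 // r0:5,r1:1,r2:8,r3:Mul1
cycle 4: CDB Add2=6; issue ADD r3<-Add1 // r0:5,r1:1,r2:8,r3:Add1
cycle 5: issue SUB r1<-Add2 // r0:5,r1:Add2,r2:8,r3:Add1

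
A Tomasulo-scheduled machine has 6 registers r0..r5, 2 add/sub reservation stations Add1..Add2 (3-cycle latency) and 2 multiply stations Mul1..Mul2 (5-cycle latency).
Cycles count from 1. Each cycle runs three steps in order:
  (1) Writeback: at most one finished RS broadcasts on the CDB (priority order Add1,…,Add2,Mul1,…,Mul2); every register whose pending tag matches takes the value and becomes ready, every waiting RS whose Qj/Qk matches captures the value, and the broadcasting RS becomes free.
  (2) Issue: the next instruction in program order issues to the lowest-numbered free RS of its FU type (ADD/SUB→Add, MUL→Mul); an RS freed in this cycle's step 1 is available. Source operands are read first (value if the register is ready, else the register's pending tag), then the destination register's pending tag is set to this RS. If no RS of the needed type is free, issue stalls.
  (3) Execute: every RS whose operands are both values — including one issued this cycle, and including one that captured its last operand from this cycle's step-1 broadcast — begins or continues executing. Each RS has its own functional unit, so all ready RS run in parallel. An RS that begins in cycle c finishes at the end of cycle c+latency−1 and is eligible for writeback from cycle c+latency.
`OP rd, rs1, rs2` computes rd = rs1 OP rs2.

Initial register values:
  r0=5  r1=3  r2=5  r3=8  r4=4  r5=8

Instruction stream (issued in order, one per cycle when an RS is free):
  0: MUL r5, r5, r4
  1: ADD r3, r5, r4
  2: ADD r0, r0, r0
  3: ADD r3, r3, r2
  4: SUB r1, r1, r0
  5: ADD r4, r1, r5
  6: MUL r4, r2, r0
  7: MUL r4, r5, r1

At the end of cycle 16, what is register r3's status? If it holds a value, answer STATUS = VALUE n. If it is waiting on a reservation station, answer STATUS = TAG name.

STATUS = VALUE 41

cycle 1: issue MUL r5<-Mul1 // r0:5,r1:3,r2:5,r3:8,r4:4,r5:Mul1
cycle 2: issue ADD r3<-Add1 // r0:5,r1:3,r2:5,r3:Add1,r4:4,r5:Mul1
cycle 3: issue ADD r0<-Add2 // r0:Add2,r1:3,r2:5,r3:Add1,r4:4,r5:Mul1
cycle 4: stall // r0:Add2,r1:3,r2:5,r3:Add1,r4:4,r5:Mul1
cycle 5: stall // r0:Add2,r1:3,r2:5,r3:Add1,r4:4,r5:Mul1
cycle 6: CDB Add2=10; issue ADD r3<-Add2 // r0:10,r1:3,r2:5,r3:Add2,r4:4,r5:Mul1
cycle 7: CDB Mul1=32; stall // r0:10,r1:3,r2:5,r3:Add2,r4:4,r5:32
cycle 8: stall // r0:10,r1:3,r2:5,r3:Add2,r4:4,r5:32
cycle 9: stall // r0:10,r1:3,r2:5,r3:Add2,r4:4,r5:32
cycle 10: CDB Add1=36; issue SUB r1<-Add1 // r0:10,r1:Add1,r2:5,r3:Add2,r4:4,r5:32
cycle 11: stall // r0:10,r1:Add1,r2:5,r3:Add2,r4:4,r5:32
cycle 12: stall // r0:10,r1:Add1,r2:5,r3:Add2,r4:4,r5:32
cycle 13: CDB Add1=-7; issue ADD r4<-Add1 // r0:10,r1:-7,r2:5,r3:Add2,r4:Add1,r5:32
cycle 14: CDB Add2=41; issue MUL r4<-Mul1 // r0:10,r1:-7,r2:5,r3:41,r4:Mul1,r5:32
cycle 15: issue MUL r4<-Mul2 // r0:10,r1:-7,r2:5,r3:41,r4:Mul2,r5:32
cycle 16: CDB Add1=25 // r0:10,r1:-7,r2:5,r3:41,r4:Mul2,r5:32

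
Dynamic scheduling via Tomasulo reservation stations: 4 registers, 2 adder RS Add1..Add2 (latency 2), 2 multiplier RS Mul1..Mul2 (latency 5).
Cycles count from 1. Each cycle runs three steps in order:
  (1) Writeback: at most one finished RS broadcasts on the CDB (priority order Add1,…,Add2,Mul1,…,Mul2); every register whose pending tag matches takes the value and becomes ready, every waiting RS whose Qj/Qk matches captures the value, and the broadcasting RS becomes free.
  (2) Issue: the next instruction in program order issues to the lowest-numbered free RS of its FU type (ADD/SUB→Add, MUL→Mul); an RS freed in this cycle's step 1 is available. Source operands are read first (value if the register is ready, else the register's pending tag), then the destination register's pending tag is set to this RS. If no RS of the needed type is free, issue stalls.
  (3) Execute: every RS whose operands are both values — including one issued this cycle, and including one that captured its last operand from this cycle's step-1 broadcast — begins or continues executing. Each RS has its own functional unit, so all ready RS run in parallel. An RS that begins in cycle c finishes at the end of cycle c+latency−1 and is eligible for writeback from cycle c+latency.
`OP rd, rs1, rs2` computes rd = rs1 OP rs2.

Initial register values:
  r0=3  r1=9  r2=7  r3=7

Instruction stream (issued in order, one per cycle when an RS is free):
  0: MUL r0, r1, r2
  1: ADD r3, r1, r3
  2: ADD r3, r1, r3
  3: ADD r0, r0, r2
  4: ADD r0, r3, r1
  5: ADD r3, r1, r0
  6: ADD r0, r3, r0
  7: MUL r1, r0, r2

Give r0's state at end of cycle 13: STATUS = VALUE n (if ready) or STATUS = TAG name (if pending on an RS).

STATUS = VALUE 77

cycle 1: issue MUL r0<-Mul1 // r0:Mul1,r1:9,r2:7,r3:7
cycle 2: issue ADD r3<-Add1 // r0:Mul1,r1:9,r2:7,r3:Add1
cycle 3: issue ADD r3<-Add2 // r0:Mul1,r1:9,r2:7,r3:Add2
cycle 4: CDB Add1=16; issue ADD r0<-Add1 // r0:Add1,r1:9,r2:7,r3:Add2
cycle 5: stall // r0:Add1,r1:9,r2:7,r3:Add2
cycle 6: CDB Add2=25; issue ADD r0<-Add2 // r0:Add2,r1:9,r2:7,r3:25
cycle 7: CDB Mul1=63; stall // r0:Add2,r1:9,r2:7,r3:25
cycle 8: CDB Add2=34; issue ADD r3<-Add2 // r0:34,r1:9,r2:7,r3:Add2
cycle 9: CDB Add1=70; issue ADD r0<-Add1 // r0:Add1,r1:9,r2:7,r3:Add2
cycle 10: CDB Add2=43; issue MUL r1<-Mul1 // r0:Add1,r1:Mul1,r2:7,r3:43
cycle 11: - // r0:Add1,r1:Mul1,r2:7,r3:43
cycle 12: CDB Add1=77 // r0:77,r1:Mul1,r2:7,r3:43
cycle 13: - // r0:77,r1:Mul1,r2:7,r3:43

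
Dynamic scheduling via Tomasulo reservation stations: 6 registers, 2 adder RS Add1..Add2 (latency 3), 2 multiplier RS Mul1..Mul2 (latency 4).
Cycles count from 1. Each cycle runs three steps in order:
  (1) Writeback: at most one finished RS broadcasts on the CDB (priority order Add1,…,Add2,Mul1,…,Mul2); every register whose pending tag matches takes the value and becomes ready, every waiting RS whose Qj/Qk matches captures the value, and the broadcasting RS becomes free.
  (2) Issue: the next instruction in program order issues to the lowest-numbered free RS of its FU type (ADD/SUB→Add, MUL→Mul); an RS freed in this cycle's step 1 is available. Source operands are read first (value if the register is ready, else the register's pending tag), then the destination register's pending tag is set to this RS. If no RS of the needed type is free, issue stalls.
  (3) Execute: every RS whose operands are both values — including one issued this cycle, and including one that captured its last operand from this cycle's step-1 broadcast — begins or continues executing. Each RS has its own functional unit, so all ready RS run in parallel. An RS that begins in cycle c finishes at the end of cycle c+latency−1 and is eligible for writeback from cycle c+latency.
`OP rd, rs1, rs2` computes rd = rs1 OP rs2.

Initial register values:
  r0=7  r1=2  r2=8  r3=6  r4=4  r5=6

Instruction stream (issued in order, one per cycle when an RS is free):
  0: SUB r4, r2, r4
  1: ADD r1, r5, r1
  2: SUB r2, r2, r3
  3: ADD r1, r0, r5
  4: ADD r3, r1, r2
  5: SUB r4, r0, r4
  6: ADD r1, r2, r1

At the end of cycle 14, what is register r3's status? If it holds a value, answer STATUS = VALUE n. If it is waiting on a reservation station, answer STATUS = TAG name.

cycle 1: issue SUB r4<-Add1 // r0:7,r1:2,r2:8,r3:6,r4:Add1,r5:6
cycle 2: issue ADD r1<-Add2 // r0:7,r1:Add2,r2:8,r3:6,r4:Add1,r5:6
cycle 3: stall // r0:7,r1:Add2,r2:8,r3:6,r4:Add1,r5:6
cycle 4: CDB Add1=4; issue SUB r2<-Add1 // r0:7,r1:Add2,r2:Add1,r3:6,r4:4,r5:6
cycle 5: CDB Add2=8; issue ADD r1<-Add2 // r0:7,r1:Add2,r2:Add1,r3:6,r4:4,r5:6
cycle 6: stall // r0:7,r1:Add2,r2:Add1,r3:6,r4:4,r5:6
cycle 7: CDB Add1=2; issue ADD r3<-Add1 // r0:7,r1:Add2,r2:2,r3:Add1,r4:4,r5:6
cycle 8: CDB Add2=13; issue SUB r4<-Add2 // r0:7,r1:13,r2:2,r3:Add1,r4:Add2,r5:6
cycle 9: stall // r0:7,r1:13,r2:2,r3:Add1,r4:Add2,r5:6
cycle 10: stall // r0:7,r1:13,r2:2,r3:Add1,r4:Add2,r5:6
cycle 11: CDB Add1=15; issue ADD r1<-Add1 // r0:7,r1:Add1,r2:2,r3:15,r4:Add2,r5:6
cycle 12: CDB Add2=3 // r0:7,r1:Add1,r2:2,r3:15,r4:3,r5:6
cycle 13: - // r0:7,r1:Add1,r2:2,r3:15,r4:3,r5:6
cycle 14: CDB Add1=15 // r0:7,r1:15,r2:2,r3:15,r4:3,r5:6

STATUS = VALUE 15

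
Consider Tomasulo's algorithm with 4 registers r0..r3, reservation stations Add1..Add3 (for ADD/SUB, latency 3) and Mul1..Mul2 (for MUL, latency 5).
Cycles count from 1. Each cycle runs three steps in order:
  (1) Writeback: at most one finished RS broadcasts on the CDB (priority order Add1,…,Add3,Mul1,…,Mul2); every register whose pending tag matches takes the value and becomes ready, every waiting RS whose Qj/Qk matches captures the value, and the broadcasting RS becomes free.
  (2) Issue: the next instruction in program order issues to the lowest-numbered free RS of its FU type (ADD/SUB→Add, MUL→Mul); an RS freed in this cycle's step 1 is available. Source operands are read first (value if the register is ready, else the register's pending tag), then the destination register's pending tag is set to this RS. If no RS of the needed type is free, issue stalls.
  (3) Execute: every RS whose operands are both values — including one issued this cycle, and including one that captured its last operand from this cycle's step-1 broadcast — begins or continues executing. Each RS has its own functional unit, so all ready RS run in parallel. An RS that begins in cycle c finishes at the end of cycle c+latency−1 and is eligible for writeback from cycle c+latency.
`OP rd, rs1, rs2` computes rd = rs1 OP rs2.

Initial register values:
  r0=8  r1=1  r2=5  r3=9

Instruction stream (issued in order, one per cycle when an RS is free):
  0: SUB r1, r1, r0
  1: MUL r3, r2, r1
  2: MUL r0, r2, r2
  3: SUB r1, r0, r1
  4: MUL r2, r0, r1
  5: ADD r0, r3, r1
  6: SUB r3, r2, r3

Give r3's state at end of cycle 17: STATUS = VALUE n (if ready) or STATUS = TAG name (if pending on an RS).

  c1: issue SUB r1<-Add1  regs: r0:8,r1:Add1,r2:5,r3:9
  c2: issue MUL r3<-Mul1  regs: r0:8,r1:Add1,r2:5,r3:Mul1
  c3: issue MUL r0<-Mul2  regs: r0:Mul2,r1:Add1,r2:5,r3:Mul1
  c4: CDB Add1=-7; issue SUB r1<-Add1  regs: r0:Mul2,r1:Add1,r2:5,r3:Mul1
  c5: stall  regs: r0:Mul2,r1:Add1,r2:5,r3:Mul1
  c6: stall  regs: r0:Mul2,r1:Add1,r2:5,r3:Mul1
  c7: stall  regs: r0:Mul2,r1:Add1,r2:5,r3:Mul1
  c8: CDB Mul2=25; issue MUL r2<-Mul2  regs: r0:25,r1:Add1,r2:Mul2,r3:Mul1
  c9: CDB Mul1=-35; issue ADD r0<-Add2  regs: r0:Add2,r1:Add1,r2:Mul2,r3:-35
  c10: issue SUB r3<-Add3  regs: r0:Add2,r1:Add1,r2:Mul2,r3:Add3
  c11: CDB Add1=32  regs: r0:Add2,r1:32,r2:Mul2,r3:Add3
  c12: -  regs: r0:Add2,r1:32,r2:Mul2,r3:Add3
  c13: -  regs: r0:Add2,r1:32,r2:Mul2,r3:Add3
  c14: CDB Add2=-3  regs: r0:-3,r1:32,r2:Mul2,r3:Add3
  c15: -  regs: r0:-3,r1:32,r2:Mul2,r3:Add3
  c16: CDB Mul2=800  regs: r0:-3,r1:32,r2:800,r3:Add3
  c17: -  regs: r0:-3,r1:32,r2:800,r3:Add3

STATUS = TAG Add3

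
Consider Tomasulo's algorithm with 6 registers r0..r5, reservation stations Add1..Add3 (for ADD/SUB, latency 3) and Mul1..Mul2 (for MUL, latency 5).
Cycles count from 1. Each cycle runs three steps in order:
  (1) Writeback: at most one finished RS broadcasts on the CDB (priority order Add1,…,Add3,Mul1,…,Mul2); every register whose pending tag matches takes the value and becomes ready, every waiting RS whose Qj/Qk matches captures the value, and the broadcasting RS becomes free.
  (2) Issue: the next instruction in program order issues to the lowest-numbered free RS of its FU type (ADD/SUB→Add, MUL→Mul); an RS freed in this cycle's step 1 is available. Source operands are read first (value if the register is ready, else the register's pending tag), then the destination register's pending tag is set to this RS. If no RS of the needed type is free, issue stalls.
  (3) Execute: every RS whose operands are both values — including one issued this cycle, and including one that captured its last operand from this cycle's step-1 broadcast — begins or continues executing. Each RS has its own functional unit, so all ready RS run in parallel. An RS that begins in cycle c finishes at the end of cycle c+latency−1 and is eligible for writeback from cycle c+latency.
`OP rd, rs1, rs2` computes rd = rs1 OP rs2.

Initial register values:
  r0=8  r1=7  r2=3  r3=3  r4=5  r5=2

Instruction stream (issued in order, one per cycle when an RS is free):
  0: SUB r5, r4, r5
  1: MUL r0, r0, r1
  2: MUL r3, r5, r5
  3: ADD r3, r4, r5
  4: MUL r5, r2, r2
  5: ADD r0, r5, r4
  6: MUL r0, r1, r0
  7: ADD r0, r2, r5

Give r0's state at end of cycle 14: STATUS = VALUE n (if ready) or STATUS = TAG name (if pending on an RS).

STATUS = TAG Add2

cycle 1: issue SUB r5<-Add1 // r0:8,r1:7,r2:3,r3:3,r4:5,r5:Add1
cycle 2: issue MUL r0<-Mul1 // r0:Mul1,r1:7,r2:3,r3:3,r4:5,r5:Add1
cycle 3: issue MUL r3<-Mul2 // r0:Mul1,r1:7,r2:3,r3:Mul2,r4:5,r5:Add1
cycle 4: CDB Add1=3; issue ADD r3<-Add1 // r0:Mul1,r1:7,r2:3,r3:Add1,r4:5,r5:3
cycle 5: stall // r0:Mul1,r1:7,r2:3,r3:Add1,r4:5,r5:3
cycle 6: stall // r0:Mul1,r1:7,r2:3,r3:Add1,r4:5,r5:3
cycle 7: CDB Add1=8; stall // r0:Mul1,r1:7,r2:3,r3:8,r4:5,r5:3
cycle 8: CDB Mul1=56; issue MUL r5<-Mul1 // r0:56,r1:7,r2:3,r3:8,r4:5,r5:Mul1
cycle 9: CDB Mul2=9; issue ADD r0<-Add1 // r0:Add1,r1:7,r2:3,r3:8,r4:5,r5:Mul1
cycle 10: issue MUL r0<-Mul2 // r0:Mul2,r1:7,r2:3,r3:8,r4:5,r5:Mul1
cycle 11: issue ADD r0<-Add2 // r0:Add2,r1:7,r2:3,r3:8,r4:5,r5:Mul1
cycle 12: - // r0:Add2,r1:7,r2:3,r3:8,r4:5,r5:Mul1
cycle 13: CDB Mul1=9 // r0:Add2,r1:7,r2:3,r3:8,r4:5,r5:9
cycle 14: - // r0:Add2,r1:7,r2:3,r3:8,r4:5,r5:9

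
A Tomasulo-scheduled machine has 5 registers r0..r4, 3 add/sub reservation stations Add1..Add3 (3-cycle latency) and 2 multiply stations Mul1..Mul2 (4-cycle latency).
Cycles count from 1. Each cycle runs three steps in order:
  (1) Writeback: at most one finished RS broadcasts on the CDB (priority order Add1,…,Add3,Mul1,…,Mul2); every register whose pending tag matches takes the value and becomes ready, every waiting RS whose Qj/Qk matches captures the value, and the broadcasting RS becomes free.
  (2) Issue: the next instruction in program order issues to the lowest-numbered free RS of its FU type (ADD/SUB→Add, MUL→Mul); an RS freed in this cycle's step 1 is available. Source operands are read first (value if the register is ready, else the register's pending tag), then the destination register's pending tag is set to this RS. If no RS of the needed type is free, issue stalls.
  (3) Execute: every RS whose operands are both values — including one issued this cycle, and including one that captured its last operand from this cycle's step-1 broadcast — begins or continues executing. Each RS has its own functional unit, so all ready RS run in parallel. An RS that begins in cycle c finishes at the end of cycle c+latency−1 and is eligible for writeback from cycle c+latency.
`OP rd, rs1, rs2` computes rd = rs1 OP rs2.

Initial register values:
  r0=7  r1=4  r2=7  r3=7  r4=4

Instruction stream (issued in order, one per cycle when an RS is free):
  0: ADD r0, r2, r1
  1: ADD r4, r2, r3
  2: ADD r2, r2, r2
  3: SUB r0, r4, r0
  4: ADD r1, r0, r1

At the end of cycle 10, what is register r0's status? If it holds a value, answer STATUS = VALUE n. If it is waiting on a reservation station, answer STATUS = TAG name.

STATUS = VALUE 3

cycle 1: issue ADD r0<-Add1 // r0:Add1,r1:4,r2:7,r3:7,r4:4
cycle 2: issue ADD r4<-Add2 // r0:Add1,r1:4,r2:7,r3:7,r4:Add2
cycle 3: issue ADD r2<-Add3 // r0:Add1,r1:4,r2:Add3,r3:7,r4:Add2
cycle 4: CDB Add1=11; issue SUB r0<-Add1 // r0:Add1,r1:4,r2:Add3,r3:7,r4:Add2
cycle 5: CDB Add2=14; issue ADD r1<-Add2 // r0:Add1,r1:Add2,r2:Add3,r3:7,r4:14
cycle 6: CDB Add3=14 // r0:Add1,r1:Add2,r2:14,r3:7,r4:14
cycle 7: - // r0:Add1,r1:Add2,r2:14,r3:7,r4:14
cycle 8: CDB Add1=3 // r0:3,r1:Add2,r2:14,r3:7,r4:14
cycle 9: - // r0:3,r1:Add2,r2:14,r3:7,r4:14
cycle 10: - // r0:3,r1:Add2,r2:14,r3:7,r4:14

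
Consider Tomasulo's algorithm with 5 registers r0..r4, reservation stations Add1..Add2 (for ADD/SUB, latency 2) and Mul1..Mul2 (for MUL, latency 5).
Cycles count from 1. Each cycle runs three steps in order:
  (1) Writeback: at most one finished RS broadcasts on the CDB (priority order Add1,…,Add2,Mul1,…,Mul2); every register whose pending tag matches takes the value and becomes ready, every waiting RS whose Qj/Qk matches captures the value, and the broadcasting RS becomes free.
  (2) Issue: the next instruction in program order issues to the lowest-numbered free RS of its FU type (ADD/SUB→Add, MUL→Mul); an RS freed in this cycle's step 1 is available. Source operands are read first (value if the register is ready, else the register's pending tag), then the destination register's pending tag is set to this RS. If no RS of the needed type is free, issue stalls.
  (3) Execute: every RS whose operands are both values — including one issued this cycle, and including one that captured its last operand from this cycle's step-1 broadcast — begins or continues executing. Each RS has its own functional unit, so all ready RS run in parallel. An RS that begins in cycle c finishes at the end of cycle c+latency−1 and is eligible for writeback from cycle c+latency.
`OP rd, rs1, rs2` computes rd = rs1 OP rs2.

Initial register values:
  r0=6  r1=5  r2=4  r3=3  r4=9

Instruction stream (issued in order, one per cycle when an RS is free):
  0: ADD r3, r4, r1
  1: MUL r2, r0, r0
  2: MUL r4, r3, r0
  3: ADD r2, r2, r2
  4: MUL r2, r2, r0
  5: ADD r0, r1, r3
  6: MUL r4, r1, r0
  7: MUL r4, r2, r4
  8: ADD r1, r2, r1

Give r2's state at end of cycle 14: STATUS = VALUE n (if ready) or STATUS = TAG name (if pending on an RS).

  c1: issue ADD r3<-Add1  regs: r0:6,r1:5,r2:4,r3:Add1,r4:9
  c2: issue MUL r2<-Mul1  regs: r0:6,r1:5,r2:Mul1,r3:Add1,r4:9
  c3: CDB Add1=14; issue MUL r4<-Mul2  regs: r0:6,r1:5,r2:Mul1,r3:14,r4:Mul2
  c4: issue ADD r2<-Add1  regs: r0:6,r1:5,r2:Add1,r3:14,r4:Mul2
  c5: stall  regs: r0:6,r1:5,r2:Add1,r3:14,r4:Mul2
  c6: stall  regs: r0:6,r1:5,r2:Add1,r3:14,r4:Mul2
  c7: CDB Mul1=36; issue MUL r2<-Mul1  regs: r0:6,r1:5,r2:Mul1,r3:14,r4:Mul2
  c8: CDB Mul2=84; issue ADD r0<-Add2  regs: r0:Add2,r1:5,r2:Mul1,r3:14,r4:84
  c9: CDB Add1=72; issue MUL r4<-Mul2  regs: r0:Add2,r1:5,r2:Mul1,r3:14,r4:Mul2
  c10: CDB Add2=19; stall  regs: r0:19,r1:5,r2:Mul1,r3:14,r4:Mul2
  c11: stall  regs: r0:19,r1:5,r2:Mul1,r3:14,r4:Mul2
  c12: stall  regs: r0:19,r1:5,r2:Mul1,r3:14,r4:Mul2
  c13: stall  regs: r0:19,r1:5,r2:Mul1,r3:14,r4:Mul2
  c14: CDB Mul1=432; issue MUL r4<-Mul1  regs: r0:19,r1:5,r2:432,r3:14,r4:Mul1

STATUS = VALUE 432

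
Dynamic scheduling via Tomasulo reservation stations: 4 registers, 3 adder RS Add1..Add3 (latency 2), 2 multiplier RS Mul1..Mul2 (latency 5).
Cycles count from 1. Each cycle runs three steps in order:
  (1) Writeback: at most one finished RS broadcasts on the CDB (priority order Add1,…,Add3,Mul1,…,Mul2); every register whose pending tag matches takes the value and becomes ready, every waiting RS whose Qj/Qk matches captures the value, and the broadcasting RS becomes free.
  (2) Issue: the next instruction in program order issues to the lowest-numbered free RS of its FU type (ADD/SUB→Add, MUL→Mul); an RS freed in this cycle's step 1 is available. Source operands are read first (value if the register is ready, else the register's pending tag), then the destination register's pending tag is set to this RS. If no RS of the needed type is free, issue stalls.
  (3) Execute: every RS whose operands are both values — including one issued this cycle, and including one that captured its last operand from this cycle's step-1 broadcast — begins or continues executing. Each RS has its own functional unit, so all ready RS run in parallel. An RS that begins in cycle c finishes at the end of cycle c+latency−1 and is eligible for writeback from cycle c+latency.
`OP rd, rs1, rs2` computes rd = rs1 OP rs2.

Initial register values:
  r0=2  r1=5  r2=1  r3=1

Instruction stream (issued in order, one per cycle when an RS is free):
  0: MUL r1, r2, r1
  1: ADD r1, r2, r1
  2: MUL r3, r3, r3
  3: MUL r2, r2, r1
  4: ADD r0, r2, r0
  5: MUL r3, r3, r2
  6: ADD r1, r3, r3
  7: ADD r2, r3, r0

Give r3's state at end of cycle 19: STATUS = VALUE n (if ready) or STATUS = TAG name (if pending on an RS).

STATUS = VALUE 6

c1: issue MUL r1<-Mul1 | r0:2,r1:Mul1,r2:1,r3:1
c2: issue ADD r1<-Add1 | r0:2,r1:Add1,r2:1,r3:1
c3: issue MUL r3<-Mul2 | r0:2,r1:Add1,r2:1,r3:Mul2
c4: stall | r0:2,r1:Add1,r2:1,r3:Mul2
c5: stall | r0:2,r1:Add1,r2:1,r3:Mul2
c6: CDB Mul1=5; issue MUL r2<-Mul1 | r0:2,r1:Add1,r2:Mul1,r3:Mul2
c7: issue ADD r0<-Add2 | r0:Add2,r1:Add1,r2:Mul1,r3:Mul2
c8: CDB Add1=6; stall | r0:Add2,r1:6,r2:Mul1,r3:Mul2
c9: CDB Mul2=1; issue MUL r3<-Mul2 | r0:Add2,r1:6,r2:Mul1,r3:Mul2
c10: issue ADD r1<-Add1 | r0:Add2,r1:Add1,r2:Mul1,r3:Mul2
c11: issue ADD r2<-Add3 | r0:Add2,r1:Add1,r2:Add3,r3:Mul2
c12: - | r0:Add2,r1:Add1,r2:Add3,r3:Mul2
c13: CDB Mul1=6 | r0:Add2,r1:Add1,r2:Add3,r3:Mul2
c14: - | r0:Add2,r1:Add1,r2:Add3,r3:Mul2
c15: CDB Add2=8 | r0:8,r1:Add1,r2:Add3,r3:Mul2
c16: - | r0:8,r1:Add1,r2:Add3,r3:Mul2
c17: - | r0:8,r1:Add1,r2:Add3,r3:Mul2
c18: CDB Mul2=6 | r0:8,r1:Add1,r2:Add3,r3:6
c19: - | r0:8,r1:Add1,r2:Add3,r3:6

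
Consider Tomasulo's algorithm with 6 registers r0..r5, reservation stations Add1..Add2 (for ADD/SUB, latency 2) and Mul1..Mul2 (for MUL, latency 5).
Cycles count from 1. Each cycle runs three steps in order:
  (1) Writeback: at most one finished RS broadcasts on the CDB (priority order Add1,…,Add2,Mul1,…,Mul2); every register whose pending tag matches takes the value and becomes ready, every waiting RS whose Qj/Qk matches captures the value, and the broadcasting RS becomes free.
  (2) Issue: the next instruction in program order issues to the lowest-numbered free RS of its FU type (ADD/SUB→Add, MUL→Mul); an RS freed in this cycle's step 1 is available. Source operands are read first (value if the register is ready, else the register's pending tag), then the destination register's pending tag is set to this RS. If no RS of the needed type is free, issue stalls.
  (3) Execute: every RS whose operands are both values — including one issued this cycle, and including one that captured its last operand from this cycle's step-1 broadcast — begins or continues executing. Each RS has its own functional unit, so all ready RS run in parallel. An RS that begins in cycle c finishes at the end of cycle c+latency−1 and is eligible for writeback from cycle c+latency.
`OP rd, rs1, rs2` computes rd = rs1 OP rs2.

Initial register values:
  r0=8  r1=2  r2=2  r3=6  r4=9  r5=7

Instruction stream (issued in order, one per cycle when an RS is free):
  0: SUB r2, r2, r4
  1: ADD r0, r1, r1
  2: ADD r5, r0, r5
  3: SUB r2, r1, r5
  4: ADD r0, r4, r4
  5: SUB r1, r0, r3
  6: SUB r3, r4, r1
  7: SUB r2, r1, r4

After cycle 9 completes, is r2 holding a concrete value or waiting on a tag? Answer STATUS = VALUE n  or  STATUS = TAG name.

STATUS = VALUE -9

c1: issue SUB r2<-Add1 | r0:8,r1:2,r2:Add1,r3:6,r4:9,r5:7
c2: issue ADD r0<-Add2 | r0:Add2,r1:2,r2:Add1,r3:6,r4:9,r5:7
c3: CDB Add1=-7; issue ADD r5<-Add1 | r0:Add2,r1:2,r2:-7,r3:6,r4:9,r5:Add1
c4: CDB Add2=4; issue SUB r2<-Add2 | r0:4,r1:2,r2:Add2,r3:6,r4:9,r5:Add1
c5: stall | r0:4,r1:2,r2:Add2,r3:6,r4:9,r5:Add1
c6: CDB Add1=11; issue ADD r0<-Add1 | r0:Add1,r1:2,r2:Add2,r3:6,r4:9,r5:11
c7: stall | r0:Add1,r1:2,r2:Add2,r3:6,r4:9,r5:11
c8: CDB Add1=18; issue SUB r1<-Add1 | r0:18,r1:Add1,r2:Add2,r3:6,r4:9,r5:11
c9: CDB Add2=-9; issue SUB r3<-Add2 | r0:18,r1:Add1,r2:-9,r3:Add2,r4:9,r5:11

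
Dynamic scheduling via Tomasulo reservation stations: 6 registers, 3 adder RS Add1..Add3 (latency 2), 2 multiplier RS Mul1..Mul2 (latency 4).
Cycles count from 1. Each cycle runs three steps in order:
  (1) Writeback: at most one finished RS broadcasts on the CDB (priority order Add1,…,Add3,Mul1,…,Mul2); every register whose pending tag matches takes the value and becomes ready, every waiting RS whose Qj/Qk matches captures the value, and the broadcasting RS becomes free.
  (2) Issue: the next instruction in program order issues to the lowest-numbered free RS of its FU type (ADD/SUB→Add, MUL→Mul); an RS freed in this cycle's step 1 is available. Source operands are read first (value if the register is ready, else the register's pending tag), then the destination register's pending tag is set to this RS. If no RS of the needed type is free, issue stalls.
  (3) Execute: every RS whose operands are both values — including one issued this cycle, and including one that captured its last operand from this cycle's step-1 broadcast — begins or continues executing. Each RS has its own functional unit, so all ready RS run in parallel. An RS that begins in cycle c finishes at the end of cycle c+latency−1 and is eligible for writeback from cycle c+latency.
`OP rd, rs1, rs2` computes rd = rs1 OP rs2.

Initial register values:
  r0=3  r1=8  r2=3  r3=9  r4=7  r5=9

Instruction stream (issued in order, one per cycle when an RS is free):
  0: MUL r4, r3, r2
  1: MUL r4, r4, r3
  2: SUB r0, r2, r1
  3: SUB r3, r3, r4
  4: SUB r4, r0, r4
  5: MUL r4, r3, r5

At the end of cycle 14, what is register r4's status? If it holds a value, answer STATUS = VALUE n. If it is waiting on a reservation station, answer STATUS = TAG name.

STATUS = TAG Mul1

c1: issue MUL r4<-Mul1 | r0:3,r1:8,r2:3,r3:9,r4:Mul1,r5:9
c2: issue MUL r4<-Mul2 | r0:3,r1:8,r2:3,r3:9,r4:Mul2,r5:9
c3: issue SUB r0<-Add1 | r0:Add1,r1:8,r2:3,r3:9,r4:Mul2,r5:9
c4: issue SUB r3<-Add2 | r0:Add1,r1:8,r2:3,r3:Add2,r4:Mul2,r5:9
c5: CDB Add1=-5; issue SUB r4<-Add1 | r0:-5,r1:8,r2:3,r3:Add2,r4:Add1,r5:9
c6: CDB Mul1=27; issue MUL r4<-Mul1 | r0:-5,r1:8,r2:3,r3:Add2,r4:Mul1,r5:9
c7: - | r0:-5,r1:8,r2:3,r3:Add2,r4:Mul1,r5:9
c8: - | r0:-5,r1:8,r2:3,r3:Add2,r4:Mul1,r5:9
c9: - | r0:-5,r1:8,r2:3,r3:Add2,r4:Mul1,r5:9
c10: CDB Mul2=243 | r0:-5,r1:8,r2:3,r3:Add2,r4:Mul1,r5:9
c11: - | r0:-5,r1:8,r2:3,r3:Add2,r4:Mul1,r5:9
c12: CDB Add1=-248 | r0:-5,r1:8,r2:3,r3:Add2,r4:Mul1,r5:9
c13: CDB Add2=-234 | r0:-5,r1:8,r2:3,r3:-234,r4:Mul1,r5:9
c14: - | r0:-5,r1:8,r2:3,r3:-234,r4:Mul1,r5:9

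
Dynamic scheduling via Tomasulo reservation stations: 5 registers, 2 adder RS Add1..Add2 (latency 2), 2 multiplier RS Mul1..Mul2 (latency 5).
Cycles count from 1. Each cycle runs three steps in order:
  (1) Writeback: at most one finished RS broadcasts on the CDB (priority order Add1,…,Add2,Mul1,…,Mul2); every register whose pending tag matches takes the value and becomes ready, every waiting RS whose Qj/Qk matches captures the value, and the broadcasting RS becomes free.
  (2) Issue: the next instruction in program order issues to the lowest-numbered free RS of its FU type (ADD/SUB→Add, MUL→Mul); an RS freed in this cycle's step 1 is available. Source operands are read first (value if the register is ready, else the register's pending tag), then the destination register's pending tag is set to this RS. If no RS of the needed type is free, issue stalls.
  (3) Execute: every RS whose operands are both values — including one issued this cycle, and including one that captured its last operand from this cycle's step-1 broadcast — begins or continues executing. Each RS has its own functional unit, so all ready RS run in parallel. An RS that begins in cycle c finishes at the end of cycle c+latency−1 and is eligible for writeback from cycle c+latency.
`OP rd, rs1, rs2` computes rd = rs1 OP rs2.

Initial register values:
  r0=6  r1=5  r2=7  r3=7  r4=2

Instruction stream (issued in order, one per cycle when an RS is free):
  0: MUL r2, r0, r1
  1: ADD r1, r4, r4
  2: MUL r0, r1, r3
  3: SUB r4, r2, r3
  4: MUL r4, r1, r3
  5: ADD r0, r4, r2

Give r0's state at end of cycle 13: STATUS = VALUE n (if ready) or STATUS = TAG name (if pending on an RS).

STATUS = VALUE 58

c1: issue MUL r2<-Mul1 | r0:6,r1:5,r2:Mul1,r3:7,r4:2
c2: issue ADD r1<-Add1 | r0:6,r1:Add1,r2:Mul1,r3:7,r4:2
c3: issue MUL r0<-Mul2 | r0:Mul2,r1:Add1,r2:Mul1,r3:7,r4:2
c4: CDB Add1=4; issue SUB r4<-Add1 | r0:Mul2,r1:4,r2:Mul1,r3:7,r4:Add1
c5: stall | r0:Mul2,r1:4,r2:Mul1,r3:7,r4:Add1
c6: CDB Mul1=30; issue MUL r4<-Mul1 | r0:Mul2,r1:4,r2:30,r3:7,r4:Mul1
c7: issue ADD r0<-Add2 | r0:Add2,r1:4,r2:30,r3:7,r4:Mul1
c8: CDB Add1=23 | r0:Add2,r1:4,r2:30,r3:7,r4:Mul1
c9: CDB Mul2=28 | r0:Add2,r1:4,r2:30,r3:7,r4:Mul1
c10: - | r0:Add2,r1:4,r2:30,r3:7,r4:Mul1
c11: CDB Mul1=28 | r0:Add2,r1:4,r2:30,r3:7,r4:28
c12: - | r0:Add2,r1:4,r2:30,r3:7,r4:28
c13: CDB Add2=58 | r0:58,r1:4,r2:30,r3:7,r4:28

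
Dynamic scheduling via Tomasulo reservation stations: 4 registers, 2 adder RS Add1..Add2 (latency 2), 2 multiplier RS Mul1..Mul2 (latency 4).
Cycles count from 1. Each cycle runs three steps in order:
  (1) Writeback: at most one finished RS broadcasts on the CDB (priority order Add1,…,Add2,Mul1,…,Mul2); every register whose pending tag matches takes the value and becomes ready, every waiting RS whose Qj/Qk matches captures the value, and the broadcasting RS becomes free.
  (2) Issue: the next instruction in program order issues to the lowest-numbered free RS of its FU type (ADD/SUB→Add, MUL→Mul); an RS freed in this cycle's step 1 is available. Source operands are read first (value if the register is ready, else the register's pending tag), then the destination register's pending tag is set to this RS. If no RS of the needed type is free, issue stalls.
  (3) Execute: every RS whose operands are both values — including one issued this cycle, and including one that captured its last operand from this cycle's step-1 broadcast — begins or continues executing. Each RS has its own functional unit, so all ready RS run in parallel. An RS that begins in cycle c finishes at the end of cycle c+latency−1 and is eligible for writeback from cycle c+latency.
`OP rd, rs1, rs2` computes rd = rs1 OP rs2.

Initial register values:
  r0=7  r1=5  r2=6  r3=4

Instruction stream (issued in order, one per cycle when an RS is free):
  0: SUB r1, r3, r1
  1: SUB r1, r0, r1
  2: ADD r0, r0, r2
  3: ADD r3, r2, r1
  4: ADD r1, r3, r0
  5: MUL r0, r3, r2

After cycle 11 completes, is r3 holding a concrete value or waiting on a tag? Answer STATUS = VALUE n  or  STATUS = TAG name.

  c1: issue SUB r1<-Add1  regs: r0:7,r1:Add1,r2:6,r3:4
  c2: issue SUB r1<-Add2  regs: r0:7,r1:Add2,r2:6,r3:4
  c3: CDB Add1=-1; issue ADD r0<-Add1  regs: r0:Add1,r1:Add2,r2:6,r3:4
  c4: stall  regs: r0:Add1,r1:Add2,r2:6,r3:4
  c5: CDB Add1=13; issue ADD r3<-Add1  regs: r0:13,r1:Add2,r2:6,r3:Add1
  c6: CDB Add2=8; issue ADD r1<-Add2  regs: r0:13,r1:Add2,r2:6,r3:Add1
  c7: issue MUL r0<-Mul1  regs: r0:Mul1,r1:Add2,r2:6,r3:Add1
  c8: CDB Add1=14  regs: r0:Mul1,r1:Add2,r2:6,r3:14
  c9: -  regs: r0:Mul1,r1:Add2,r2:6,r3:14
  c10: CDB Add2=27  regs: r0:Mul1,r1:27,r2:6,r3:14
  c11: -  regs: r0:Mul1,r1:27,r2:6,r3:14

STATUS = VALUE 14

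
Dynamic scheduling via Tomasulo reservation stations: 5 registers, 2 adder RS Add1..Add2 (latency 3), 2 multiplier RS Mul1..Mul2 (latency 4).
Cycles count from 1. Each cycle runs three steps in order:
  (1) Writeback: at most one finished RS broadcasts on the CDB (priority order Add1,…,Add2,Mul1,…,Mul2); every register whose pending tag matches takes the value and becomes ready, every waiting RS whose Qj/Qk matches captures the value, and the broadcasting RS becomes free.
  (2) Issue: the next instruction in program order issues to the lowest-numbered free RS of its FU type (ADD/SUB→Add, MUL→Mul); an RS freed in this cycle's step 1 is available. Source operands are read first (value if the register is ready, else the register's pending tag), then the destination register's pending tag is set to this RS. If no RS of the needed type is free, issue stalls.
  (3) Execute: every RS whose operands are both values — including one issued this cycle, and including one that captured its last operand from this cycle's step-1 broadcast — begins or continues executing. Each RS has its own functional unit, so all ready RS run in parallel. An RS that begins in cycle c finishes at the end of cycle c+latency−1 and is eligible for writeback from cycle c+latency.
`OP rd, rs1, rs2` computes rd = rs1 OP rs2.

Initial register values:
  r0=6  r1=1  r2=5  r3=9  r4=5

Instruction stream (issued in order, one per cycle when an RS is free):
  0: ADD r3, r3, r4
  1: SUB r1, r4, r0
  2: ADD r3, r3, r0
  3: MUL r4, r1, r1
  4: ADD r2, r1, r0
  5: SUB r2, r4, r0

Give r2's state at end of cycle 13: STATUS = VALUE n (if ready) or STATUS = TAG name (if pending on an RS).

cycle 1: issue ADD r3<-Add1 // r0:6,r1:1,r2:5,r3:Add1,r4:5
cycle 2: issue SUB r1<-Add2 // r0:6,r1:Add2,r2:5,r3:Add1,r4:5
cycle 3: stall // r0:6,r1:Add2,r2:5,r3:Add1,r4:5
cycle 4: CDB Add1=14; issue ADD r3<-Add1 // r0:6,r1:Add2,r2:5,r3:Add1,r4:5
cycle 5: CDB Add2=-1; issue MUL r4<-Mul1 // r0:6,r1:-1,r2:5,r3:Add1,r4:Mul1
cycle 6: issue ADD r2<-Add2 // r0:6,r1:-1,r2:Add2,r3:Add1,r4:Mul1
cycle 7: CDB Add1=20; issue SUB r2<-Add1 // r0:6,r1:-1,r2:Add1,r3:20,r4:Mul1
cycle 8: - // r0:6,r1:-1,r2:Add1,r3:20,r4:Mul1
cycle 9: CDB Add2=5 // r0:6,r1:-1,r2:Add1,r3:20,r4:Mul1
cycle 10: CDB Mul1=1 // r0:6,r1:-1,r2:Add1,r3:20,r4:1
cycle 11: - // r0:6,r1:-1,r2:Add1,r3:20,r4:1
cycle 12: - // r0:6,r1:-1,r2:Add1,r3:20,r4:1
cycle 13: CDB Add1=-5 // r0:6,r1:-1,r2:-5,r3:20,r4:1

STATUS = VALUE -5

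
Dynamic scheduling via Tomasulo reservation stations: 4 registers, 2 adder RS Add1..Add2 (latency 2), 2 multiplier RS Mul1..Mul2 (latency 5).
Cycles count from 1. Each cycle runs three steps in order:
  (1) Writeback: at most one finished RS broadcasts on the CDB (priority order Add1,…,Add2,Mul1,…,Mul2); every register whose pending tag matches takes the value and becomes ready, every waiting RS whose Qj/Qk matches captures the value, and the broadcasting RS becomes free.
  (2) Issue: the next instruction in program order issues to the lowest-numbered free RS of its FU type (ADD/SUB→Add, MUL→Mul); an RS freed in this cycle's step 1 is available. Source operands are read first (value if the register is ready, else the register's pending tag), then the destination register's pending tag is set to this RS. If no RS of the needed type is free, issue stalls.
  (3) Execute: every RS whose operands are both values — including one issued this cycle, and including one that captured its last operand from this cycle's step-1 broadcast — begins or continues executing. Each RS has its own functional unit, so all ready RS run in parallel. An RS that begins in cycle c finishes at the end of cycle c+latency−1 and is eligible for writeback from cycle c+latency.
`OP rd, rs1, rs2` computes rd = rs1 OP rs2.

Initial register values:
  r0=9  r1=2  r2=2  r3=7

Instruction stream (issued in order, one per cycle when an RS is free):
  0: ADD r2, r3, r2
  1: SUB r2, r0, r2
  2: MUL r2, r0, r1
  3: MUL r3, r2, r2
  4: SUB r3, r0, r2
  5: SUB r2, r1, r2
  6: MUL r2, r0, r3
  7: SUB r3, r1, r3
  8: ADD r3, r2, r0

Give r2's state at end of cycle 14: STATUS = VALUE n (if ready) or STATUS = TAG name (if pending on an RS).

cycle 1: issue ADD r2<-Add1 // r0:9,r1:2,r2:Add1,r3:7
cycle 2: issue SUB r2<-Add2 // r0:9,r1:2,r2:Add2,r3:7
cycle 3: CDB Add1=9; issue MUL r2<-Mul1 // r0:9,r1:2,r2:Mul1,r3:7
cycle 4: issue MUL r3<-Mul2 // r0:9,r1:2,r2:Mul1,r3:Mul2
cycle 5: CDB Add2=0; issue SUB r3<-Add1 // r0:9,r1:2,r2:Mul1,r3:Add1
cycle 6: issue SUB r2<-Add2 // r0:9,r1:2,r2:Add2,r3:Add1
cycle 7: stall // r0:9,r1:2,r2:Add2,r3:Add1
cycle 8: CDB Mul1=18; issue MUL r2<-Mul1 // r0:9,r1:2,r2:Mul1,r3:Add1
cycle 9: stall // r0:9,r1:2,r2:Mul1,r3:Add1
cycle 10: CDB Add1=-9; issue SUB r3<-Add1 // r0:9,r1:2,r2:Mul1,r3:Add1
cycle 11: CDB Add2=-16; issue ADD r3<-Add2 // r0:9,r1:2,r2:Mul1,r3:Add2
cycle 12: CDB Add1=11 // r0:9,r1:2,r2:Mul1,r3:Add2
cycle 13: CDB Mul2=324 // r0:9,r1:2,r2:Mul1,r3:Add2
cycle 14: - // r0:9,r1:2,r2:Mul1,r3:Add2

STATUS = TAG Mul1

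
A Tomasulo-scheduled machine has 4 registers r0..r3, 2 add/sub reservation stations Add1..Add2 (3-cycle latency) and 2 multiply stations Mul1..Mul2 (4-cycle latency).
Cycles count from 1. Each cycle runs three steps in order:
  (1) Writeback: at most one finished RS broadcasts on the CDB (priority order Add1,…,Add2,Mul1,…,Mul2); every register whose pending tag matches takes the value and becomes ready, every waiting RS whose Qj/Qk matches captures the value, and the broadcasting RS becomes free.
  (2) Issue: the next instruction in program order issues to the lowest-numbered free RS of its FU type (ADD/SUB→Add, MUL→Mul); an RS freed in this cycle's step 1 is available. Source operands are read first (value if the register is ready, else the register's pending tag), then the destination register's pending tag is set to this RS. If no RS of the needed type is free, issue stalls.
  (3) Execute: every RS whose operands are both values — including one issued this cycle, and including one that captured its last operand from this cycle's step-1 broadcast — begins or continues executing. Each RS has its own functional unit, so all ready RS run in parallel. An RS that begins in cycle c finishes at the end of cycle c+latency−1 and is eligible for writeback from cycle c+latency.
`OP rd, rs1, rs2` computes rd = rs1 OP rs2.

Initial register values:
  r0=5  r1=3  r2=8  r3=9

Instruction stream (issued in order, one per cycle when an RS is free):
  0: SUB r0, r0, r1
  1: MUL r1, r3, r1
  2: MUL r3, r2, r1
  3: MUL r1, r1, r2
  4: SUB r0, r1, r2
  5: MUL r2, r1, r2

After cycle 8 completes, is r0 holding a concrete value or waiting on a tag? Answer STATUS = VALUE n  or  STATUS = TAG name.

STATUS = TAG Add1

  c1: issue SUB r0<-Add1  regs: r0:Add1,r1:3,r2:8,r3:9
  c2: issue MUL r1<-Mul1  regs: r0:Add1,r1:Mul1,r2:8,r3:9
  c3: issue MUL r3<-Mul2  regs: r0:Add1,r1:Mul1,r2:8,r3:Mul2
  c4: CDB Add1=2; stall  regs: r0:2,r1:Mul1,r2:8,r3:Mul2
  c5: stall  regs: r0:2,r1:Mul1,r2:8,r3:Mul2
  c6: CDB Mul1=27; issue MUL r1<-Mul1  regs: r0:2,r1:Mul1,r2:8,r3:Mul2
  c7: issue SUB r0<-Add1  regs: r0:Add1,r1:Mul1,r2:8,r3:Mul2
  c8: stall  regs: r0:Add1,r1:Mul1,r2:8,r3:Mul2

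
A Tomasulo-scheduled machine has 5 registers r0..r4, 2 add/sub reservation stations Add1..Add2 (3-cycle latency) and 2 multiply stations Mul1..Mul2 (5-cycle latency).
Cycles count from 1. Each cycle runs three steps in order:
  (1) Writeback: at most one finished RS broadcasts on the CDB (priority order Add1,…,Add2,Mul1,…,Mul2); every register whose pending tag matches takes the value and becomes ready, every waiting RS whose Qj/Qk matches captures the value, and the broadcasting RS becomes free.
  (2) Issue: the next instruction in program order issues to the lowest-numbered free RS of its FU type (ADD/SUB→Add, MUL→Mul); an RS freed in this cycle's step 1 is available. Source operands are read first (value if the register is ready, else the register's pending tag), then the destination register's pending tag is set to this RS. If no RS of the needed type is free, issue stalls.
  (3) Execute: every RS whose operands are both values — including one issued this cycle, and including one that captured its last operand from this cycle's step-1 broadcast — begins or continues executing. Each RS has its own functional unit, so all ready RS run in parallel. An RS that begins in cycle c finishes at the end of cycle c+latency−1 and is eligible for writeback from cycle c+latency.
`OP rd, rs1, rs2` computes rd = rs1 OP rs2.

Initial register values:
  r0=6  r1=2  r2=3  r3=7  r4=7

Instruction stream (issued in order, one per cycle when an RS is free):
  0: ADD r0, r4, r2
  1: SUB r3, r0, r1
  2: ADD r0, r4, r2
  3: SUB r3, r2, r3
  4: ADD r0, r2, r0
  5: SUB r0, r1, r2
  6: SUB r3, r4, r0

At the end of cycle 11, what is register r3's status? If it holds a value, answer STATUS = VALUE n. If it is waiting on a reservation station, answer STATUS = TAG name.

cycle 1: issue ADD r0<-Add1 // r0:Add1,r1:2,r2:3,r3:7,r4:7
cycle 2: issue SUB r3<-Add2 // r0:Add1,r1:2,r2:3,r3:Add2,r4:7
cycle 3: stall // r0:Add1,r1:2,r2:3,r3:Add2,r4:7
cycle 4: CDB Add1=10; issue ADD r0<-Add1 // r0:Add1,r1:2,r2:3,r3:Add2,r4:7
cycle 5: stall // r0:Add1,r1:2,r2:3,r3:Add2,r4:7
cycle 6: stall // r0:Add1,r1:2,r2:3,r3:Add2,r4:7
cycle 7: CDB Add1=10; issue SUB r3<-Add1 // r0:10,r1:2,r2:3,r3:Add1,r4:7
cycle 8: CDB Add2=8; issue ADD r0<-Add2 // r0:Add2,r1:2,r2:3,r3:Add1,r4:7
cycle 9: stall // r0:Add2,r1:2,r2:3,r3:Add1,r4:7
cycle 10: stall // r0:Add2,r1:2,r2:3,r3:Add1,r4:7
cycle 11: CDB Add1=-5; issue SUB r0<-Add1 // r0:Add1,r1:2,r2:3,r3:-5,r4:7

STATUS = VALUE -5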